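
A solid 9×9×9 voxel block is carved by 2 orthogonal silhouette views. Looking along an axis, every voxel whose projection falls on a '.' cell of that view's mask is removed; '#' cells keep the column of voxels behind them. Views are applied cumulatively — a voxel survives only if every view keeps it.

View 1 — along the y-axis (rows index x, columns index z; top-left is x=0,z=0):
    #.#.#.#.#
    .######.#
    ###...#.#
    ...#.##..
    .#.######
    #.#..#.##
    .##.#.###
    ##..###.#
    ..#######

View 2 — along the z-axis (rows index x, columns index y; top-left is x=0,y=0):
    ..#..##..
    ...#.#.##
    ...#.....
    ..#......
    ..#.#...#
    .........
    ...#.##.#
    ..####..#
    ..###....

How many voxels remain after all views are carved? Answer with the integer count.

voxel count = 147

initial block: 9^3 = 729
after view 1 [y-axis, 51 of 81 cells solid] → remaining = 459
after view 2 [z-axis, 24 of 81 cells solid] → remaining = 147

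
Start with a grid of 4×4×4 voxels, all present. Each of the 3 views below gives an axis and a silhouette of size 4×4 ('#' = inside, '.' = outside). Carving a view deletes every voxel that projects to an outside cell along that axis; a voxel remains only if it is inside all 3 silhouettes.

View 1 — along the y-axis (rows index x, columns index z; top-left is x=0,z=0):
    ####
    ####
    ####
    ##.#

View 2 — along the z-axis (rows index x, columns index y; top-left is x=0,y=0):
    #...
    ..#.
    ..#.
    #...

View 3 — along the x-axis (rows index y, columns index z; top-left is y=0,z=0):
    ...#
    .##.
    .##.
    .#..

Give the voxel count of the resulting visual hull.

6 voxels

initial block: 4^3 = 64
V1 y: intersect with XZ mask (15 set) -- 60 left
V2 z: intersect with XY mask (4 set) -- 15 left
V3 x: intersect with YZ mask (6 set) -- 6 left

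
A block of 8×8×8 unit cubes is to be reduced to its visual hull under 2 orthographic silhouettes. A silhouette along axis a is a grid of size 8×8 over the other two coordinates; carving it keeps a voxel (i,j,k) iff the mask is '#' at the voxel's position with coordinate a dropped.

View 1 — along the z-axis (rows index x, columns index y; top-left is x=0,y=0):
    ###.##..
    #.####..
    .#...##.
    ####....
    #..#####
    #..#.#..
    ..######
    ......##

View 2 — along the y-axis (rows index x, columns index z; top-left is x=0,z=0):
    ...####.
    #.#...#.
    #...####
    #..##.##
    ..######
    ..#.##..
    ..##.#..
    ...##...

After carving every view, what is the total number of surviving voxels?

remaining voxels: 137

start: 8×8×8 = 512 voxels
  1. axis=2 (XY plane), |mask|=34  ⇒  voxels=272
  2. axis=1 (XZ plane), |mask|=31  ⇒  voxels=137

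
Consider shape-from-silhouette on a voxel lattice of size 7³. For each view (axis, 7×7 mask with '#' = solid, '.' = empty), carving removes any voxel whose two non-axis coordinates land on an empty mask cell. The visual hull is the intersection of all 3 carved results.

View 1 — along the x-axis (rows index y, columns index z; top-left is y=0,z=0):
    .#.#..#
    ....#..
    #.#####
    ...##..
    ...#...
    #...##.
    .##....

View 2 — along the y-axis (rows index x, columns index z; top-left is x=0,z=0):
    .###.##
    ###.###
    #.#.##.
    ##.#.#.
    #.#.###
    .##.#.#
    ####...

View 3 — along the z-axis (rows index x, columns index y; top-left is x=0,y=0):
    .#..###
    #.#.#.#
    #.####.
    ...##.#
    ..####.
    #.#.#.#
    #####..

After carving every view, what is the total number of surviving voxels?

initial block: 7^3 = 343
V1 x: intersect with YZ mask (18 set) -- 126 left
V2 y: intersect with XZ mask (32 set) -- 78 left
V3 z: intersect with XY mask (29 set) -- 47 left

remaining voxels: 47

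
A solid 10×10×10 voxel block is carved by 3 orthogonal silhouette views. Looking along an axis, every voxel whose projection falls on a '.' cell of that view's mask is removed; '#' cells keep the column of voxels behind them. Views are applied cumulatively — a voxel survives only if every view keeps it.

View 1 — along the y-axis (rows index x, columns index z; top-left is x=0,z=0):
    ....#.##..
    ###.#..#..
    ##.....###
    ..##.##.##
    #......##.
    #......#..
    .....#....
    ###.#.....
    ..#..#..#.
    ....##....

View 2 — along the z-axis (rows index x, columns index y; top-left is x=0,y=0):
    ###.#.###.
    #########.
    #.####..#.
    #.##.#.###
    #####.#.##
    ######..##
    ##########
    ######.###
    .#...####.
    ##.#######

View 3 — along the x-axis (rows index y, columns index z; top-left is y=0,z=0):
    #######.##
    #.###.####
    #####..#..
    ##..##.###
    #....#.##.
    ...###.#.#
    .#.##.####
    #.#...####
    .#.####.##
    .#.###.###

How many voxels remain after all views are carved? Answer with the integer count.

before carving: 1000 voxels (10×10×10)
[1] y-view keeps 34 columns → grid now 340
[2] z-view keeps 78 columns → grid now 257
[3] x-view keeps 66 columns → grid now 169

169 voxels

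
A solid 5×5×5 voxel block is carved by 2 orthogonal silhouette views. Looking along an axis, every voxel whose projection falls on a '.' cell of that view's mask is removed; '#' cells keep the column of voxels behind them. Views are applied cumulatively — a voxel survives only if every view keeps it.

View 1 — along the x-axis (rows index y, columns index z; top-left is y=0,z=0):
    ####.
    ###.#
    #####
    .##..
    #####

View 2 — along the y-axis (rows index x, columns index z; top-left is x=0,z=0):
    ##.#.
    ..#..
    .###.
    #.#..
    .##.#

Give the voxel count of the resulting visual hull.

before carving: 125 voxels (5×5×5)
step 1: project along x, AND mask (20/25) → |grid| = 100
step 2: project along y, AND mask (12/25) → |grid| = 52

remaining voxels: 52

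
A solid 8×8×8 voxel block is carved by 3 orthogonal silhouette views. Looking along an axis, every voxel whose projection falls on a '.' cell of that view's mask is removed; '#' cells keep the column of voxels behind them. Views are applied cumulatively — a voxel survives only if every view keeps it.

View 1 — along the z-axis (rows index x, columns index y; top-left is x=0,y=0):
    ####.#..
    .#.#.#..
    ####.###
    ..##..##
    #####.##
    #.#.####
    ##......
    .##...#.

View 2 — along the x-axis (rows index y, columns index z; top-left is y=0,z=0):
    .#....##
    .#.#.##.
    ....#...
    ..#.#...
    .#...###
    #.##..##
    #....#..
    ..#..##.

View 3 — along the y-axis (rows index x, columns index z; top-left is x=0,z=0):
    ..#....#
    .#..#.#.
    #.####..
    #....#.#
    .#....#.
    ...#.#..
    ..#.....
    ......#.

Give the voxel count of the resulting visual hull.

before carving: 512 voxels (8×8×8)
[1] z-view keeps 37 columns → grid now 296
[2] x-view keeps 24 columns → grid now 105
[3] y-view keeps 19 columns → grid now 35

35 voxels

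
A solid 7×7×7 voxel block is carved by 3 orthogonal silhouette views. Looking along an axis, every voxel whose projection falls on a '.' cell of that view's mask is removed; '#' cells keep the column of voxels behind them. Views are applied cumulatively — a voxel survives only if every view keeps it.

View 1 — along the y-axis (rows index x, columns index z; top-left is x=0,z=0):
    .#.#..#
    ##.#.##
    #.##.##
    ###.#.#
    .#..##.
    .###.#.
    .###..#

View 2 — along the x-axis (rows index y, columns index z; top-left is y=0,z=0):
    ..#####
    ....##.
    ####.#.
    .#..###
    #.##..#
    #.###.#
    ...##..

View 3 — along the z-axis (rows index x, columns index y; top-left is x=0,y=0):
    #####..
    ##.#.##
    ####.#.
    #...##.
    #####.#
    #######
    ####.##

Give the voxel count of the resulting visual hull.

before carving: 343 voxels (7×7×7)
  1. axis=1 (XZ plane), |mask|=29  ⇒  voxels=203
  2. axis=0 (YZ plane), |mask|=27  ⇒  voxels=108
  3. axis=2 (XY plane), |mask|=37  ⇒  voxels=81

81 voxels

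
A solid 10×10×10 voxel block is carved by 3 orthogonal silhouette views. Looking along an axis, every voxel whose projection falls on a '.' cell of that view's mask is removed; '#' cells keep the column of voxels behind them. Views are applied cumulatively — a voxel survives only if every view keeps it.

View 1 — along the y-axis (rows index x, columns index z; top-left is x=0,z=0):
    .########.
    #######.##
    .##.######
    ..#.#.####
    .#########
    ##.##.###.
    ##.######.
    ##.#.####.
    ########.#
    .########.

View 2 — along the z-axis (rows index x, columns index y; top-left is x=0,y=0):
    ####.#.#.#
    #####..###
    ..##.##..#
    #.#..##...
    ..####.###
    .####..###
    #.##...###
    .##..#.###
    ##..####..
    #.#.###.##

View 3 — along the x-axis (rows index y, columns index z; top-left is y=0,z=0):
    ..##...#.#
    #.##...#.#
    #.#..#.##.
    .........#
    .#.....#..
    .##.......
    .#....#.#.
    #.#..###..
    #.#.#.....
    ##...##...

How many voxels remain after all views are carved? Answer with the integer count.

full grid |V| = 1000
after view 1 [y-axis, 79 of 100 cells solid] → remaining = 790
after view 2 [z-axis, 63 of 100 cells solid] → remaining = 504
after view 3 [x-axis, 34 of 100 cells solid] → remaining = 171

171 voxels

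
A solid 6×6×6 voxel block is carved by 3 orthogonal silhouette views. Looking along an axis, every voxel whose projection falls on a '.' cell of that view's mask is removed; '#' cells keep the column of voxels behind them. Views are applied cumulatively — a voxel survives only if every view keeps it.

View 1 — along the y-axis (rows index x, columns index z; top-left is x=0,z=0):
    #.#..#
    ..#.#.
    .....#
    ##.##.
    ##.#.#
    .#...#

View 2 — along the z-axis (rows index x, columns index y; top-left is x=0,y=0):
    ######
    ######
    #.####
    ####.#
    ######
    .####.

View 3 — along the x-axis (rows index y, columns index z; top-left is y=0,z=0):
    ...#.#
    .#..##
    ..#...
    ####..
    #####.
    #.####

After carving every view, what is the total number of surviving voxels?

voxel count = 45

before carving: 216 voxels (6×6×6)
step 1: project along y, AND mask (16/36) → |grid| = 96
step 2: project along z, AND mask (32/36) → |grid| = 87
step 3: project along x, AND mask (20/36) → |grid| = 45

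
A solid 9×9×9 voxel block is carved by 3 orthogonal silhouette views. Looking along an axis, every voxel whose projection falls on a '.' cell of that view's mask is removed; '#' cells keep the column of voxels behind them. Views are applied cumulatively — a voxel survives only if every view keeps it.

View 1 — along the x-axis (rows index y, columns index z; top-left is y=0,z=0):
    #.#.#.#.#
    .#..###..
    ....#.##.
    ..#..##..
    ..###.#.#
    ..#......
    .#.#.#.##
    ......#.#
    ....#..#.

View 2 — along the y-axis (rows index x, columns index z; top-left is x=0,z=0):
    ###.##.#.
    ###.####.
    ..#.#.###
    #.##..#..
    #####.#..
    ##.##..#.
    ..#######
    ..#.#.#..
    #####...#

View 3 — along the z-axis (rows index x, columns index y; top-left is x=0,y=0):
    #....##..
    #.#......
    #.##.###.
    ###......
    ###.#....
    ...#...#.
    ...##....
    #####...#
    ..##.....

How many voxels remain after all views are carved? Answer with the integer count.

remaining voxels: 69

full grid |V| = 729
[1] x-view keeps 30 columns → grid now 270
[2] y-view keeps 49 columns → grid now 170
[3] z-view keeps 30 columns → grid now 69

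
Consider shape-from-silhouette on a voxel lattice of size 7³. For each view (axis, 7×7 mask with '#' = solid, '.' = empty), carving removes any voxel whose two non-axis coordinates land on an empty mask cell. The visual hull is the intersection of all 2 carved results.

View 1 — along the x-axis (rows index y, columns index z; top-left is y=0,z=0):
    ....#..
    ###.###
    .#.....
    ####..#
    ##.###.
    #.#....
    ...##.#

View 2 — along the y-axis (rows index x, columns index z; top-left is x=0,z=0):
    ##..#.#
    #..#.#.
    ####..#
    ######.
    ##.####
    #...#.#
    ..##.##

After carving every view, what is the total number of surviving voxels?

before carving: 343 voxels (7×7×7)
  1. axis=0 (YZ plane), |mask|=23  ⇒  voxels=161
  2. axis=1 (XZ plane), |mask|=31  ⇒  voxels=103

|visual hull| = 103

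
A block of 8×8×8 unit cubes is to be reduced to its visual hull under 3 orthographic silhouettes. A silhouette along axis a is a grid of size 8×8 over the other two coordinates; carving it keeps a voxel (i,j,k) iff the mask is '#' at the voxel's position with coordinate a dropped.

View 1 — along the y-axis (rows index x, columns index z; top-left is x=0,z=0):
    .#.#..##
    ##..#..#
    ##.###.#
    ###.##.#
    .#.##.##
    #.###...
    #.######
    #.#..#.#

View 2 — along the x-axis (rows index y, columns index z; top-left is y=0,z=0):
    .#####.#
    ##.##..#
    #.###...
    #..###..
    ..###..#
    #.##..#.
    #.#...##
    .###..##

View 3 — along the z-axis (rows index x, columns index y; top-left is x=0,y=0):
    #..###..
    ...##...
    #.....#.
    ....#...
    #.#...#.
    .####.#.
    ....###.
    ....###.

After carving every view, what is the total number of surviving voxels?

64 voxels

start: 8×8×8 = 512 voxels
[1] y-view keeps 40 columns → grid now 320
[2] x-view keeps 36 columns → grid now 186
[3] z-view keeps 23 columns → grid now 64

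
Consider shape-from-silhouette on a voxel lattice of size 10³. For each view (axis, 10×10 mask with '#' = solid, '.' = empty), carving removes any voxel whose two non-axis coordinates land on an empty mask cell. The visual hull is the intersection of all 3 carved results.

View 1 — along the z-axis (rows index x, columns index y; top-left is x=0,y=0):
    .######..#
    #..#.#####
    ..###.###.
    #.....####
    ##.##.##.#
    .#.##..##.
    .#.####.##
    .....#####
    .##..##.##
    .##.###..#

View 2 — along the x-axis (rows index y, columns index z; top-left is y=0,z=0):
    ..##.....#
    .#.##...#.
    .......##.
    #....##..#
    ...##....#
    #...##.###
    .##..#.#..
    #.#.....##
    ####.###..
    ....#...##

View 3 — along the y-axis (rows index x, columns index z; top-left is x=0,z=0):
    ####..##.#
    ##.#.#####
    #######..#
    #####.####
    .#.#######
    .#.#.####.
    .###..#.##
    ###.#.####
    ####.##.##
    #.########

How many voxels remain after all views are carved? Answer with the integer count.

before carving: 1000 voxels (10×10×10)
after view 1 [z-axis, 61 of 100 cells solid] → remaining = 610
after view 2 [x-axis, 40 of 100 cells solid] → remaining = 252
after view 3 [y-axis, 77 of 100 cells solid] → remaining = 186

voxel count = 186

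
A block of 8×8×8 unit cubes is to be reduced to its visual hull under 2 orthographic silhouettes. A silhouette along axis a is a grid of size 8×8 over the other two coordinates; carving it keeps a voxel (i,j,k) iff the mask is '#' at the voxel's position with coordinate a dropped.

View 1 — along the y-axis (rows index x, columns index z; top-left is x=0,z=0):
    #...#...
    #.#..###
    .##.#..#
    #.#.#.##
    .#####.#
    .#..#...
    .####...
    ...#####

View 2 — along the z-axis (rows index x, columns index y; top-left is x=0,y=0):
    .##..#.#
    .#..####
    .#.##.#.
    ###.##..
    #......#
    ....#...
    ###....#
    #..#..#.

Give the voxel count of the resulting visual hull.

initial block: 8^3 = 512
V1 y: intersect with XZ mask (33 set) -- 264 left
V2 z: intersect with XY mask (28 set) -- 119 left

voxel count = 119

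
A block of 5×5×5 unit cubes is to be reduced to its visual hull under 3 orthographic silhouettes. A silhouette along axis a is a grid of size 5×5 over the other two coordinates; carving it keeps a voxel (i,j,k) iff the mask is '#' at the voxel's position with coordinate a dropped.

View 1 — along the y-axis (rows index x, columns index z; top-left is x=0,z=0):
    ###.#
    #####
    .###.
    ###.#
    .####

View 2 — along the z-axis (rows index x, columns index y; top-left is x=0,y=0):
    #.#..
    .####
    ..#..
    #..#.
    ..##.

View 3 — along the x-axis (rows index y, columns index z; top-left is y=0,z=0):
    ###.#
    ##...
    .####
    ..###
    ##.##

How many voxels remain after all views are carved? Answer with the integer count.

|visual hull| = 36

initial block: 5^3 = 125
step 1: project along y, AND mask (20/25) → |grid| = 100
step 2: project along z, AND mask (11/25) → |grid| = 47
step 3: project along x, AND mask (17/25) → |grid| = 36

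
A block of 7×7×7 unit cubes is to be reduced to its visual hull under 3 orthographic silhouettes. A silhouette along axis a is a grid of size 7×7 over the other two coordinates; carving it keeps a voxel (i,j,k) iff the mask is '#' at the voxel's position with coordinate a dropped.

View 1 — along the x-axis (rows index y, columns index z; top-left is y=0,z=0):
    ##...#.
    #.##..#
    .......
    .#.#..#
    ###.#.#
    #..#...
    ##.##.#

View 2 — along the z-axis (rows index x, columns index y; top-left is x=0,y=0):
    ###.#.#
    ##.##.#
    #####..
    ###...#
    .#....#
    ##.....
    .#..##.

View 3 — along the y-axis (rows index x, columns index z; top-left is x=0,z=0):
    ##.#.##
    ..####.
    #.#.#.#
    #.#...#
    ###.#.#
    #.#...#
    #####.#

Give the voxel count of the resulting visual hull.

start: 7×7×7 = 343 voxels
  1. axis=0 (YZ plane), |mask|=22  ⇒  voxels=154
  2. axis=2 (XY plane), |mask|=26  ⇒  voxels=91
  3. axis=1 (XZ plane), |mask|=30  ⇒  voxels=58

|visual hull| = 58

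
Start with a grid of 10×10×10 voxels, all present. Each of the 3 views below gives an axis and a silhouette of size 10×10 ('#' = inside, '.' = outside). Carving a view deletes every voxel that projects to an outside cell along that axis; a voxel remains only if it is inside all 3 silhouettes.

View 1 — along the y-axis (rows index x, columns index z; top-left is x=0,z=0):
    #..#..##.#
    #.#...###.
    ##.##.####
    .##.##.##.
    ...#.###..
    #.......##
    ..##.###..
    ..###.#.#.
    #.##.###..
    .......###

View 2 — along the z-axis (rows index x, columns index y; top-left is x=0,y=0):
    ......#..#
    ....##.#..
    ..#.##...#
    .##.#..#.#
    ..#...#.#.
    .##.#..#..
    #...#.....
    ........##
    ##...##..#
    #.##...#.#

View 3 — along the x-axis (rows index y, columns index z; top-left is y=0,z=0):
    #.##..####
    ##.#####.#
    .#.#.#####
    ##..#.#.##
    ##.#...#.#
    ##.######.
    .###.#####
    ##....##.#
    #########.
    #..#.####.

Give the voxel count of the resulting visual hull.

start: 10×10×10 = 1000 voxels
carve view 1 (along y, XZ-mask fill 50/100): 500 voxels remain
carve view 2 (along z, XY-mask fill 35/100): 176 voxels remain
carve view 3 (along x, YZ-mask fill 69/100): 126 voxels remain

|visual hull| = 126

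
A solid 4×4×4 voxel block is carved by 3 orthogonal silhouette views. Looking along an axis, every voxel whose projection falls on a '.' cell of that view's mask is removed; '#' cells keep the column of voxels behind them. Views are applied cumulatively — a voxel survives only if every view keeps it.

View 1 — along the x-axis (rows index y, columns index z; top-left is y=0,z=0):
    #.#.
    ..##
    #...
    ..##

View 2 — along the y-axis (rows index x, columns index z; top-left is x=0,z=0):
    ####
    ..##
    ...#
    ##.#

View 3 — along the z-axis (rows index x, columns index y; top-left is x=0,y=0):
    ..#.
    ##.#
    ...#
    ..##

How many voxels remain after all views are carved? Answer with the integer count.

start: 4×4×4 = 64 voxels
V1 x: intersect with YZ mask (7 set) -- 28 left
V2 y: intersect with XZ mask (10 set) -- 18 left
V3 z: intersect with XY mask (7 set) -- 9 left

remaining voxels: 9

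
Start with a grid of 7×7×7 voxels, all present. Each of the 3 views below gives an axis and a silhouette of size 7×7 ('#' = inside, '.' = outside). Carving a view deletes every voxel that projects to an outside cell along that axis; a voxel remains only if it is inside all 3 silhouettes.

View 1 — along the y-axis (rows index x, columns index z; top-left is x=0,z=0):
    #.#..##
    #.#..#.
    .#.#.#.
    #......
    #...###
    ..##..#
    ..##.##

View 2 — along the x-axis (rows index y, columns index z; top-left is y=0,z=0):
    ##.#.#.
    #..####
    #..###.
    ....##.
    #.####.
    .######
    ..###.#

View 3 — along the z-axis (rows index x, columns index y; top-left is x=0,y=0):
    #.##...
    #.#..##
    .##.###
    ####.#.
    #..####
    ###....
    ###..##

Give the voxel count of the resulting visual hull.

initial block: 7^3 = 343
  1. axis=1 (XZ plane), |mask|=22  ⇒  voxels=154
  2. axis=0 (YZ plane), |mask|=30  ⇒  voxels=96
  3. axis=2 (XY plane), |mask|=30  ⇒  voxels=55

|visual hull| = 55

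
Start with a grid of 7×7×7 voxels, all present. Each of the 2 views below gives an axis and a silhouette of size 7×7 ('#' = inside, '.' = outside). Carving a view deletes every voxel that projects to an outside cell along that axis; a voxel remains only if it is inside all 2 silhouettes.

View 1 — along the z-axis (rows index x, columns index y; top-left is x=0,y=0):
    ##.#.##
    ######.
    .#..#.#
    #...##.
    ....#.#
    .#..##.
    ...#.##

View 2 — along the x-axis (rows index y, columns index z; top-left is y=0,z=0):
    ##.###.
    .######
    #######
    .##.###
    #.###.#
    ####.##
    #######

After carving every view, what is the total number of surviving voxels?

144 voxels

start: 7×7×7 = 343 voxels
carve view 1 (along z, XY-mask fill 25/49): 175 voxels remain
carve view 2 (along x, YZ-mask fill 41/49): 144 voxels remain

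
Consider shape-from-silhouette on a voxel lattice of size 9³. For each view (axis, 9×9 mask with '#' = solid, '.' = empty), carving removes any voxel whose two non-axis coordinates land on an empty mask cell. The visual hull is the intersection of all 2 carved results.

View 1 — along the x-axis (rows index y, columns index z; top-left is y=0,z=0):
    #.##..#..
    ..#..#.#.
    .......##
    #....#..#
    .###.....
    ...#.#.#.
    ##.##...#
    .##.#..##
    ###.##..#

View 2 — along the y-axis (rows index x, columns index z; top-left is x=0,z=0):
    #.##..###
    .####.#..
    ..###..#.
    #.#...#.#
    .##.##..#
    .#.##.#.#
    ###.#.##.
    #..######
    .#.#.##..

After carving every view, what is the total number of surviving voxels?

start: 9×9×9 = 729 voxels
V1 x: intersect with YZ mask (34 set) -- 306 left
V2 y: intersect with XZ mask (46 set) -- 168 left

remaining voxels: 168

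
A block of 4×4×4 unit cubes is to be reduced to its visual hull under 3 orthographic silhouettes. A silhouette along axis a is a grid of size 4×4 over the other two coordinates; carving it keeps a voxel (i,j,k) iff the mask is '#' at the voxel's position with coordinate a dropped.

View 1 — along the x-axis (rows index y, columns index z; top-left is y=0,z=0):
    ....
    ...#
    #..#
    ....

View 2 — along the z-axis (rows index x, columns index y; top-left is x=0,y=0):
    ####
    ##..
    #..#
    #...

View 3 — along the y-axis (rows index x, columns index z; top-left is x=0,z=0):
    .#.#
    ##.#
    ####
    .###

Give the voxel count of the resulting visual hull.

start: 4×4×4 = 64 voxels
carve view 1 (along x, YZ-mask fill 3/16): 12 voxels remain
carve view 2 (along z, XY-mask fill 9/16): 4 voxels remain
carve view 3 (along y, XZ-mask fill 12/16): 3 voxels remain

voxel count = 3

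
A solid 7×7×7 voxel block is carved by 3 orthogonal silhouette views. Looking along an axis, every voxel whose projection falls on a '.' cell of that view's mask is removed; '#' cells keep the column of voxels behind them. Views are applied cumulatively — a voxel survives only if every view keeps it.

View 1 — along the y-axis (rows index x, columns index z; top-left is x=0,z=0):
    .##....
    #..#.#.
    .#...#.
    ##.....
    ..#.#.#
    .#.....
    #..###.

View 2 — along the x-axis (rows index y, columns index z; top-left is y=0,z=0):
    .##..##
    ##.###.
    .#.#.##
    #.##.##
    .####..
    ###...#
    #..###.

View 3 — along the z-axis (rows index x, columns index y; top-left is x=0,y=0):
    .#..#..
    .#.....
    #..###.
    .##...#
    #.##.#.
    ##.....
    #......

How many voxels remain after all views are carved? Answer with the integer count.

|visual hull| = 25

start: 7×7×7 = 343 voxels
[1] y-view keeps 17 columns → grid now 119
[2] x-view keeps 30 columns → grid now 75
[3] z-view keeps 17 columns → grid now 25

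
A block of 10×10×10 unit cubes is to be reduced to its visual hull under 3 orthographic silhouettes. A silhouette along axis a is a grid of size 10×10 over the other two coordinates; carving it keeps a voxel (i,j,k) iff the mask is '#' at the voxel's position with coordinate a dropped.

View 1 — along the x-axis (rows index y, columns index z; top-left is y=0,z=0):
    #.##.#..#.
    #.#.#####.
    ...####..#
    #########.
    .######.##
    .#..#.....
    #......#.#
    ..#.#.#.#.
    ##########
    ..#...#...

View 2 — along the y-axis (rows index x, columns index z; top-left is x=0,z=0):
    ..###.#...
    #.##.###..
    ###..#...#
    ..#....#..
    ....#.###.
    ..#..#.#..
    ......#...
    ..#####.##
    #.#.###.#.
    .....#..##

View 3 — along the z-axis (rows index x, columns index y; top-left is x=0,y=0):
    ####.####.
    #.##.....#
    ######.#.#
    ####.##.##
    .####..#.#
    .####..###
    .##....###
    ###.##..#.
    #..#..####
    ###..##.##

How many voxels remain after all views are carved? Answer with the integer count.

initial block: 10^3 = 1000
  1. axis=0 (YZ plane), |mask|=55  ⇒  voxels=550
  2. axis=1 (XZ plane), |mask|=41  ⇒  voxels=241
  3. axis=2 (XY plane), |mask|=65  ⇒  voxels=161

voxel count = 161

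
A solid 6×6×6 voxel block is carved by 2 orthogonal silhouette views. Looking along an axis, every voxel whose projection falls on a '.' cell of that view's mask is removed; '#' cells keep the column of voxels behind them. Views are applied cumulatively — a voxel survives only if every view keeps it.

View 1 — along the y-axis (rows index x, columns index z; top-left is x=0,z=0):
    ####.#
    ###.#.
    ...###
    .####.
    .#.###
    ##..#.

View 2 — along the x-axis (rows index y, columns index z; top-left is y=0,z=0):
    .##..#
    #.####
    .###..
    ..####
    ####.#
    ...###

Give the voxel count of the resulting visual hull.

start: 6×6×6 = 216 voxels
carve view 1 (along y, XZ-mask fill 23/36): 138 voxels remain
carve view 2 (along x, YZ-mask fill 23/36): 86 voxels remain

86 voxels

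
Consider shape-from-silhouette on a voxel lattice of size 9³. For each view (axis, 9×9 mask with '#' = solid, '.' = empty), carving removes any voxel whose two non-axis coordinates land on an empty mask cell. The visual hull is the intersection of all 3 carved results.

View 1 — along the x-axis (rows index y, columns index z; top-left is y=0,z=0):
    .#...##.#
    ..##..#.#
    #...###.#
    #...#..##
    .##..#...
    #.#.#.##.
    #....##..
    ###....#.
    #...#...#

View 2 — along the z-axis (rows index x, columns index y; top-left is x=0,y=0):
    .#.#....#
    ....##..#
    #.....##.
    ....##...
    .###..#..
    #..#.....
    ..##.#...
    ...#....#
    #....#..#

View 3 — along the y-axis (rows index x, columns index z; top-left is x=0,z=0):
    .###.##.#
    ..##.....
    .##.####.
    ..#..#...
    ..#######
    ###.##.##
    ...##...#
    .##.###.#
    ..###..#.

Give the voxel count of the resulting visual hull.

start: 9×9×9 = 729 voxels
V1 x: intersect with YZ mask (35 set) -- 315 left
V2 z: intersect with XY mask (25 set) -- 98 left
V3 y: intersect with XZ mask (43 set) -- 52 left

52 voxels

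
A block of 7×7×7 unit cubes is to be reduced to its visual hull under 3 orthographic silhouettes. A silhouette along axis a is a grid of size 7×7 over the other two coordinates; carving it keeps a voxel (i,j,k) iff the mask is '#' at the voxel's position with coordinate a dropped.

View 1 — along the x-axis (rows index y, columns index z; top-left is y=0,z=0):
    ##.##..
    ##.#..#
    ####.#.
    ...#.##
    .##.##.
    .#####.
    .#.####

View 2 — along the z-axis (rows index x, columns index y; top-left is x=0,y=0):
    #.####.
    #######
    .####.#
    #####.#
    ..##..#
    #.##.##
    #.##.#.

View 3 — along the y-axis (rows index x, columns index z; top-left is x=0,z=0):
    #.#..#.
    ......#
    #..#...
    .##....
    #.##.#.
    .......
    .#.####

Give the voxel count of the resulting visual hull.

start: 7×7×7 = 343 voxels
after view 1 [x-axis, 30 of 49 cells solid] → remaining = 210
after view 2 [z-axis, 35 of 49 cells solid] → remaining = 149
after view 3 [y-axis, 17 of 49 cells solid] → remaining = 46

46 voxels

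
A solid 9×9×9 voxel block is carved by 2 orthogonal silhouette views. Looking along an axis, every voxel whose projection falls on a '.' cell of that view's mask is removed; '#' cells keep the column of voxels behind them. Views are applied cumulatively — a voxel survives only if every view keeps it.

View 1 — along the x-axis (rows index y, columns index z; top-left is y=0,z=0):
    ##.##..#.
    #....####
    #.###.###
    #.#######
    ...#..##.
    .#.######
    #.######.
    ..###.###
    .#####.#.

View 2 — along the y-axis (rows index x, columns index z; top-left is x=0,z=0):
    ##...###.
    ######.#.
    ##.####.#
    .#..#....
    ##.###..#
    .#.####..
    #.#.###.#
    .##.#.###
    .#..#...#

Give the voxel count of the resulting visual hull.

full grid |V| = 729
carve view 1 (along x, YZ-mask fill 54/81): 486 voxels remain
carve view 2 (along y, XZ-mask fill 47/81): 269 voxels remain

|visual hull| = 269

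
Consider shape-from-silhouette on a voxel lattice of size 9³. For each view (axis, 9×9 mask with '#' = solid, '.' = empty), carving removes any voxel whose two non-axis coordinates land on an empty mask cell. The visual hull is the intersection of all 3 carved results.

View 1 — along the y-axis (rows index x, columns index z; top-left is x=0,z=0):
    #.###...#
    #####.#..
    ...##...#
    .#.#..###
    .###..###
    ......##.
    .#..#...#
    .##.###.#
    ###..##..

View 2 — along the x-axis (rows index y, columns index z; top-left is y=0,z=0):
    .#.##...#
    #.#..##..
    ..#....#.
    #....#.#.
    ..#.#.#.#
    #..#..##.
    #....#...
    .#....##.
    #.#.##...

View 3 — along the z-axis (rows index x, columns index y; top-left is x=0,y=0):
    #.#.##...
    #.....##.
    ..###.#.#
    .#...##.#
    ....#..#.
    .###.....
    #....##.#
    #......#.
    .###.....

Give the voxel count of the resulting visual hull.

|visual hull| = 47

full grid |V| = 729
carve view 1 (along y, XZ-mask fill 41/81): 369 voxels remain
carve view 2 (along x, YZ-mask fill 30/81): 128 voxels remain
carve view 3 (along z, XY-mask fill 30/81): 47 voxels remain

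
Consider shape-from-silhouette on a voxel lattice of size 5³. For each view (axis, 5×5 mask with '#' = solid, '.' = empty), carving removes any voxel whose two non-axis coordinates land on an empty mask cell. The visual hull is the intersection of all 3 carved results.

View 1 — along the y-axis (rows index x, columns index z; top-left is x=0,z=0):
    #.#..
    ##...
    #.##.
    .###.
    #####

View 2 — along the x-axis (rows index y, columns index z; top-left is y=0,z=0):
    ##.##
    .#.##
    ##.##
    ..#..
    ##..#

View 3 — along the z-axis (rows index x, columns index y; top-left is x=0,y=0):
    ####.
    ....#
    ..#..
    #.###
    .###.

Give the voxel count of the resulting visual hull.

initial block: 5^3 = 125
carve view 1 (along y, XZ-mask fill 15/25): 75 voxels remain
carve view 2 (along x, YZ-mask fill 15/25): 41 voxels remain
carve view 3 (along z, XY-mask fill 13/25): 21 voxels remain

21 voxels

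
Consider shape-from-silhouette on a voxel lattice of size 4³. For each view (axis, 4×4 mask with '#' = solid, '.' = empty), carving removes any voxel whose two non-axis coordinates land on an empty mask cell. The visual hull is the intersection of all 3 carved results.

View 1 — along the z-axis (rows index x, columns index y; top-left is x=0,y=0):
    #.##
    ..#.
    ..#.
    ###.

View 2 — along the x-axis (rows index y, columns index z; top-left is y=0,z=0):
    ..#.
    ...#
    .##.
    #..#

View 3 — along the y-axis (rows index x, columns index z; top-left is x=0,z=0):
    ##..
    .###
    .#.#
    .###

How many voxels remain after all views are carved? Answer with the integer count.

initial block: 4^3 = 64
after view 1 [z-axis, 8 of 16 cells solid] → remaining = 32
after view 2 [x-axis, 6 of 16 cells solid] → remaining = 13
after view 3 [y-axis, 10 of 16 cells solid] → remaining = 9

9 voxels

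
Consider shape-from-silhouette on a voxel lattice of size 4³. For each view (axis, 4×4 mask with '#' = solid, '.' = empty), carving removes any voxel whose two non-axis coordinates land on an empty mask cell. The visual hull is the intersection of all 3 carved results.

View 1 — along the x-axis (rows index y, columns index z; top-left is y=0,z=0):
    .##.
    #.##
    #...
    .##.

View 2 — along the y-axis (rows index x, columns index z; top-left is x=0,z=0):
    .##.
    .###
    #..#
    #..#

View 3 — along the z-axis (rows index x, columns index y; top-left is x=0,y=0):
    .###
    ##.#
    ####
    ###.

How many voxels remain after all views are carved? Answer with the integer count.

initial block: 4^3 = 64
[1] x-view keeps 8 columns → grid now 32
[2] y-view keeps 9 columns → grid now 17
[3] z-view keeps 13 columns → grid now 15

15 voxels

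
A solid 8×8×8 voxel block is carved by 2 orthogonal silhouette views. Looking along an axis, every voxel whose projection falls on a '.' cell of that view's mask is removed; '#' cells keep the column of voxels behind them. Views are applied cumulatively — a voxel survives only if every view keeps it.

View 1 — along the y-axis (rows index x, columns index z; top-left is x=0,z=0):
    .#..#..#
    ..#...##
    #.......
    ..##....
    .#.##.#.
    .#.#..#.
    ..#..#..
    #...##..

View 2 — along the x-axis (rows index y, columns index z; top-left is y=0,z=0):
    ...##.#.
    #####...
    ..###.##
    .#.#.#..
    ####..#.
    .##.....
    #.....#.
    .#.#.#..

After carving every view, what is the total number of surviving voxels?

before carving: 512 voxels (8×8×8)
[1] y-view keeps 21 columns → grid now 168
[2] x-view keeps 28 columns → grid now 78

78 voxels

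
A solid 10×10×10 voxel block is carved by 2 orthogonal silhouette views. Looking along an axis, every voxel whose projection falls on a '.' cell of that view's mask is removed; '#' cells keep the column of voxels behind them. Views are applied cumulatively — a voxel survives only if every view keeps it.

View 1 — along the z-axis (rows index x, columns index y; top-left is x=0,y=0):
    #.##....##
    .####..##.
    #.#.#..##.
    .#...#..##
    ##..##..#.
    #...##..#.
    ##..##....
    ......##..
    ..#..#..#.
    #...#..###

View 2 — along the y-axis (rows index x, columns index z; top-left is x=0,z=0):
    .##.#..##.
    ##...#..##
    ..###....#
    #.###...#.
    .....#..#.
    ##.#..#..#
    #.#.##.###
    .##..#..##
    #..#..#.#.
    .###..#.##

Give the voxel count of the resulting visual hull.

|visual hull| = 205

start: 10×10×10 = 1000 voxels
after view 1 [z-axis, 43 of 100 cells solid] → remaining = 430
after view 2 [y-axis, 48 of 100 cells solid] → remaining = 205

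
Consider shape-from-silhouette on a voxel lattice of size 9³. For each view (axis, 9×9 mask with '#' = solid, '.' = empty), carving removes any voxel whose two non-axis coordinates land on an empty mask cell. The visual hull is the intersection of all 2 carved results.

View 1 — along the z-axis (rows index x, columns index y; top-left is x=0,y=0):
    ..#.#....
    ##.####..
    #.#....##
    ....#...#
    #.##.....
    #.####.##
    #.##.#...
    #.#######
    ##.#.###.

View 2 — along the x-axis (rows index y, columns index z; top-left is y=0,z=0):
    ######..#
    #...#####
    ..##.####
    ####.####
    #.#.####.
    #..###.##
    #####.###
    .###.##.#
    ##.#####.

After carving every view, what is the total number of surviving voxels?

voxel count = 281

before carving: 729 voxels (9×9×9)
V1 z: intersect with XY mask (42 set) -- 378 left
V2 x: intersect with YZ mask (60 set) -- 281 left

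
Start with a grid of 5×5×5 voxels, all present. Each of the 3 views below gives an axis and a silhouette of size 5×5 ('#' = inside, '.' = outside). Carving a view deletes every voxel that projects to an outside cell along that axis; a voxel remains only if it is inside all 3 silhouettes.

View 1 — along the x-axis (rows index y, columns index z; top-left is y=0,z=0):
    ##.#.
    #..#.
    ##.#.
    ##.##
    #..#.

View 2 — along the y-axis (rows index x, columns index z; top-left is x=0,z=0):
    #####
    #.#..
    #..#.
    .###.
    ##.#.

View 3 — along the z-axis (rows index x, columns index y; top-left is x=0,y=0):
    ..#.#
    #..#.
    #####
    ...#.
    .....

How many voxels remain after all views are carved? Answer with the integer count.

remaining voxels: 19

initial block: 5^3 = 125
step 1: project along x, AND mask (14/25) → |grid| = 70
step 2: project along y, AND mask (15/25) → |grid| = 50
step 3: project along z, AND mask (10/25) → |grid| = 19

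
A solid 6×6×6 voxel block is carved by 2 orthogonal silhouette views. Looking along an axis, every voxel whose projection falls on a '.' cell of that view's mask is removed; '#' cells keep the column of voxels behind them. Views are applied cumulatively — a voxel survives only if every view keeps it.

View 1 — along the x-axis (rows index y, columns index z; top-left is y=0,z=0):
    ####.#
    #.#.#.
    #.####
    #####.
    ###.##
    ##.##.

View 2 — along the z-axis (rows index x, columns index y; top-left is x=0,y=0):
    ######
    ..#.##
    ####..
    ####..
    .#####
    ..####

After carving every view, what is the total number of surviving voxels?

voxel count = 118

start: 6×6×6 = 216 voxels
carve view 1 (along x, YZ-mask fill 27/36): 162 voxels remain
carve view 2 (along z, XY-mask fill 26/36): 118 voxels remain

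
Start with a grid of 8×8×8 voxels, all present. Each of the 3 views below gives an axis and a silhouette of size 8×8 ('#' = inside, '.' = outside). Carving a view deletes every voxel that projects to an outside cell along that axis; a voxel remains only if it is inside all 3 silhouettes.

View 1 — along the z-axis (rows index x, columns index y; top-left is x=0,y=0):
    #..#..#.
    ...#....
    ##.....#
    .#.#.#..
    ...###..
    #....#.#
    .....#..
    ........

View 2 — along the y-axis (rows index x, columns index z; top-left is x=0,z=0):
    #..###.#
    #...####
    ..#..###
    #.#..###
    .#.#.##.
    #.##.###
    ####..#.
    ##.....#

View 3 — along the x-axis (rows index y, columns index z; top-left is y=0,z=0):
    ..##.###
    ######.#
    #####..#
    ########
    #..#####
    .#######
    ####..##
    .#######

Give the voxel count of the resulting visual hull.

initial block: 8^3 = 512
carve view 1 (along z, XY-mask fill 17/64): 136 voxels remain
carve view 2 (along y, XZ-mask fill 37/64): 82 voxels remain
carve view 3 (along x, YZ-mask fill 52/64): 70 voxels remain

70 voxels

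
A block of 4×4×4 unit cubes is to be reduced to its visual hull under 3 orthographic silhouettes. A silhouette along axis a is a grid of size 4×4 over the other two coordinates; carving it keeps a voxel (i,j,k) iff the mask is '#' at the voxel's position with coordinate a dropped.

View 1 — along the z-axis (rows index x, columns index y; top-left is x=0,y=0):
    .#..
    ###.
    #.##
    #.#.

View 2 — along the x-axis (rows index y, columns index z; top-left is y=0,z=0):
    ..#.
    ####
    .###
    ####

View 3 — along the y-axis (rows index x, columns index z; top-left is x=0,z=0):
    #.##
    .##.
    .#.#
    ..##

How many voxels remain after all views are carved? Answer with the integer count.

initial block: 4^3 = 64
after view 1 [z-axis, 9 of 16 cells solid] → remaining = 36
after view 2 [x-axis, 12 of 16 cells solid] → remaining = 24
after view 3 [y-axis, 9 of 16 cells solid] → remaining = 15

remaining voxels: 15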